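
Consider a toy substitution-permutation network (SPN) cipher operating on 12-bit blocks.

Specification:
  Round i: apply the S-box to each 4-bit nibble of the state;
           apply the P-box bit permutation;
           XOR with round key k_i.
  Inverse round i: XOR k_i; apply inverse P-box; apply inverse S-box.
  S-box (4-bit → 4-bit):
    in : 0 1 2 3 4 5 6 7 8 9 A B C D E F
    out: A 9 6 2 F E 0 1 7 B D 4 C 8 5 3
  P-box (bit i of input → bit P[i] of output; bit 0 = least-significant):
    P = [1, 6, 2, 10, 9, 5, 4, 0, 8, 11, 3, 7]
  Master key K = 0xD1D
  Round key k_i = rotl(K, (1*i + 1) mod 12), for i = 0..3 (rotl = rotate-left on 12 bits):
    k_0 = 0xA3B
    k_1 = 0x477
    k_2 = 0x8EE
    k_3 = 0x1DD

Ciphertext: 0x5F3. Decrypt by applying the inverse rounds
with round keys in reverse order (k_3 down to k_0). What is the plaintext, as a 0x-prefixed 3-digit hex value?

s_0 = ciphertext = 0x5F3
s_1 = InvRound(s_0, k_3) = 0xB3A
s_2 = InvRound(s_1, k_2) = 0x1E2
s_3 = InvRound(s_2, k_1) = 0x1CC
s_4 = InvRound(s_3, k_0) = 0x948

0x948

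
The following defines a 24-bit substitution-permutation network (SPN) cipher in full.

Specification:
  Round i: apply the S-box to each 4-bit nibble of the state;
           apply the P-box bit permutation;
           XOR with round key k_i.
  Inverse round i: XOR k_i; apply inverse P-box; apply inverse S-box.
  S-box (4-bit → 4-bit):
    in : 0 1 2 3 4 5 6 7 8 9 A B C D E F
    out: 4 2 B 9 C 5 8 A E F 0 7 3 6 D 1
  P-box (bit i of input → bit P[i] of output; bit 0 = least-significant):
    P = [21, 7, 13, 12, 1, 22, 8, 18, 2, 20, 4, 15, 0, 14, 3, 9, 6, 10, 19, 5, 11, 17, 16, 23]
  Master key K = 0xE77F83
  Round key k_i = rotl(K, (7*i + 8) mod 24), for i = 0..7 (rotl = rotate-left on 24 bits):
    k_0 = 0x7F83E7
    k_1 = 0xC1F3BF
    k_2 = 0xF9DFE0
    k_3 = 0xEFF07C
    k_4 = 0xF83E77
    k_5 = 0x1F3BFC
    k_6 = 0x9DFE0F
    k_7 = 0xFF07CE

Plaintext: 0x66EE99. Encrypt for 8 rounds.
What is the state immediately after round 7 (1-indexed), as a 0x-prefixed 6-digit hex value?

s_0 = plaintext = 0x66EE99
s_1 = Round(s_0, k_0) = 0x9B3058
s_2 = Round(s_1, k_1) = 0x4ACC6C
s_3 = Round(s_2, k_2) = 0x4C9F65
s_4 = Round(s_3, k_3) = 0x4A9631
s_5 = Round(s_4, k_4) = 0x7DFCFC
s_6 = Round(s_5, k_5) = 0xA53F7B
s_7 = Round(s_6, k_6) = 0xF1DCCA
s_8 = Round(s_7, k_7) = 0xAF4BC0

0xF1DCCA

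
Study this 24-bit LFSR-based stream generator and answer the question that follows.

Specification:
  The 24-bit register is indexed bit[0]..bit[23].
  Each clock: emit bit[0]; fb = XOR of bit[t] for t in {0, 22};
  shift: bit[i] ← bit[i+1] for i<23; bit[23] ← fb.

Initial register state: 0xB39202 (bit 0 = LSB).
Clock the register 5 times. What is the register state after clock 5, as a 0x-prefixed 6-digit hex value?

reg_0 = 0xB39202
clock 1: out=0, reg = 0x59C901
clock 2: out=1, reg = 0x2CE480
clock 3: out=0, reg = 0x167240
clock 4: out=0, reg = 0x0B3920
clock 5: out=0, reg = 0x059C90

0x059C90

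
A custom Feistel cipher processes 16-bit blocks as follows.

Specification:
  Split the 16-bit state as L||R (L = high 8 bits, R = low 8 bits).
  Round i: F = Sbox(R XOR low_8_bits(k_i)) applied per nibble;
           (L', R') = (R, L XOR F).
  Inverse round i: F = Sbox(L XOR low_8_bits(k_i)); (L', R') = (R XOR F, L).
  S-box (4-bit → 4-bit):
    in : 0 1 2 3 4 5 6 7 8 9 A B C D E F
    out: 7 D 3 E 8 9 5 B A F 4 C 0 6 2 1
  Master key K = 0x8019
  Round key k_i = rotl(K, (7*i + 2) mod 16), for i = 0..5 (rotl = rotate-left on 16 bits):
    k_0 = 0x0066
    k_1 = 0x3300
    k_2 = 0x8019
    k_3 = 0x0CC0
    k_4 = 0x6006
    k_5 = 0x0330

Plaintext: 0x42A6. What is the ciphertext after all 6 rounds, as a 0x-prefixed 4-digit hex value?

s_0 = plaintext = 0x42A6
s_1 = Round(s_0, k_0) = 0xA645
s_2 = Round(s_1, k_1) = 0x452F
s_3 = Round(s_2, k_2) = 0x2FA0
s_4 = Round(s_3, k_3) = 0xA078
s_5 = Round(s_4, k_4) = 0x7812
s_6 = Round(s_5, k_5) = 0x124B

0x124B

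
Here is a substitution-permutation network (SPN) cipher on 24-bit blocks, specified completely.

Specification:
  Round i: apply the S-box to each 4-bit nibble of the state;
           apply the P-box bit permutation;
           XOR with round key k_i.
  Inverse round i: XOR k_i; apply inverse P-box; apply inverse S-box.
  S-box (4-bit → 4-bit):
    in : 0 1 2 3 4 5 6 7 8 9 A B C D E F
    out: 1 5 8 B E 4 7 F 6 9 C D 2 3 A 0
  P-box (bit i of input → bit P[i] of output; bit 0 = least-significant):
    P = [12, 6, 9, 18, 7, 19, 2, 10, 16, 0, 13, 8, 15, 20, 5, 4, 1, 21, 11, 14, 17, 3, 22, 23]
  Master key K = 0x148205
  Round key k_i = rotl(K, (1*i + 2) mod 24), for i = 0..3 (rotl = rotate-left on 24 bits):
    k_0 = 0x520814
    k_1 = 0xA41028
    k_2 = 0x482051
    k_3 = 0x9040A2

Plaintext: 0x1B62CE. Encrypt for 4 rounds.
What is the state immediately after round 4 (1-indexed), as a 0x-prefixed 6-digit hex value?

s_0 = plaintext = 0x1B62CE
s_1 = Round(s_0, k_0) = 0x0CC176
s_2 = Round(s_1, k_1) = 0x9F26EC
s_3 = Round(s_2, k_2) = 0xC30400
s_4 = Round(s_3, k_3) = 0xB0B129

0xB0B129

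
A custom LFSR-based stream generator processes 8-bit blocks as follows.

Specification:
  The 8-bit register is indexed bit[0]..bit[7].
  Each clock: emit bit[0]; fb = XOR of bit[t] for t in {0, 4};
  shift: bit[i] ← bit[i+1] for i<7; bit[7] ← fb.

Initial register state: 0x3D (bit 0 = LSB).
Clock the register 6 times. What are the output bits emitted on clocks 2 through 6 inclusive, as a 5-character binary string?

01111

reg_0 = 0x3D
clock 1: out=1, reg = 0x1E
clock 2: out=0, reg = 0x8F
clock 3: out=1, reg = 0xC7
clock 4: out=1, reg = 0xE3
clock 5: out=1, reg = 0xF1
clock 6: out=1, reg = 0x78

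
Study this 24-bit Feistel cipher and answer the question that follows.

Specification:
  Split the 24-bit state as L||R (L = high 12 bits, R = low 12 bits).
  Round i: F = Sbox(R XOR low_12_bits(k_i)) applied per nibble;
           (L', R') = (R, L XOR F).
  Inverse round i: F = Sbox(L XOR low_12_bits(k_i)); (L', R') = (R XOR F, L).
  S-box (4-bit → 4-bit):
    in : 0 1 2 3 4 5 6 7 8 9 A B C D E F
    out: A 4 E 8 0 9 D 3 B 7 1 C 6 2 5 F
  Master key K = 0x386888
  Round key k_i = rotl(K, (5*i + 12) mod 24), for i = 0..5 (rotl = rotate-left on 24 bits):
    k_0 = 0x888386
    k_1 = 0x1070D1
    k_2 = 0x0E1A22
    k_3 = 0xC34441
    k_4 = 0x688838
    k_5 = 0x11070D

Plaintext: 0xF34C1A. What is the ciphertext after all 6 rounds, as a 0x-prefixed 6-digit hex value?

s_0 = plaintext = 0xF34C1A
s_1 = Round(s_0, k_0) = 0xC1A042
s_2 = Round(s_1, k_1) = 0x042662
s_3 = Round(s_2, k_2) = 0x662648
s_4 = Round(s_3, k_3) = 0x6488C5
s_5 = Round(s_4, k_4) = 0x8C5CBA
s_6 = Round(s_5, k_5) = 0xCBA406

0xCBA406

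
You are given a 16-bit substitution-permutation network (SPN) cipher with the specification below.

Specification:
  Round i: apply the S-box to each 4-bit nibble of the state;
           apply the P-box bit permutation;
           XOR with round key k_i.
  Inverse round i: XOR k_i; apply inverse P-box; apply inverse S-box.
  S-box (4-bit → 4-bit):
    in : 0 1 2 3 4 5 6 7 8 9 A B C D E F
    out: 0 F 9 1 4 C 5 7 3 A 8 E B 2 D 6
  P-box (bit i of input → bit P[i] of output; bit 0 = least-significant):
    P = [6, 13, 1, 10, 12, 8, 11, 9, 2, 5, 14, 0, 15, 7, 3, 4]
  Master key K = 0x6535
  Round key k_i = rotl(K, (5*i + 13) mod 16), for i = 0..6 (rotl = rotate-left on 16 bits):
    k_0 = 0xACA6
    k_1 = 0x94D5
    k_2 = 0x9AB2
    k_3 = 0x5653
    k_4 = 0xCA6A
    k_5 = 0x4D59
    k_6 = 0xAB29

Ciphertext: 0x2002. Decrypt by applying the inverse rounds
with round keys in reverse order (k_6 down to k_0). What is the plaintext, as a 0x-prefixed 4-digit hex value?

0xA7F0

s_0 = ciphertext = 0x2002
s_1 = InvRound(s_0, k_6) = 0x69B4
s_2 = InvRound(s_1, k_5) = 0xFC0C
s_3 = InvRound(s_2, k_4) = 0x0821
s_4 = InvRound(s_3, k_3) = 0xAFEE
s_5 = InvRound(s_4, k_2) = 0x538C
s_6 = InvRound(s_5, k_1) = 0xE592
s_7 = InvRound(s_6, k_0) = 0xA7F0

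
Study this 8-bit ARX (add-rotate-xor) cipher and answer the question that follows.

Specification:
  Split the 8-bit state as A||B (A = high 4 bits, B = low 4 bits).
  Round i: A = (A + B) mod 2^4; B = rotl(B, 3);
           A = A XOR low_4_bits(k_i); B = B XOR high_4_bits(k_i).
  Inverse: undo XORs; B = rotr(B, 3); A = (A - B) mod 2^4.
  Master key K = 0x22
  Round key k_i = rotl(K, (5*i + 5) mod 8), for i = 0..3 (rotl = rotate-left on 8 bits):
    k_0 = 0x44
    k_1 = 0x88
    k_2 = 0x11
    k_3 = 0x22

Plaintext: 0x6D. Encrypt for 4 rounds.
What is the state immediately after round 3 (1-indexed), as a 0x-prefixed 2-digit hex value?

0x7F

s_0 = plaintext = 0x6D
s_1 = Round(s_0, k_0) = 0x7A
s_2 = Round(s_1, k_1) = 0x9D
s_3 = Round(s_2, k_2) = 0x7F
s_4 = Round(s_3, k_3) = 0x4D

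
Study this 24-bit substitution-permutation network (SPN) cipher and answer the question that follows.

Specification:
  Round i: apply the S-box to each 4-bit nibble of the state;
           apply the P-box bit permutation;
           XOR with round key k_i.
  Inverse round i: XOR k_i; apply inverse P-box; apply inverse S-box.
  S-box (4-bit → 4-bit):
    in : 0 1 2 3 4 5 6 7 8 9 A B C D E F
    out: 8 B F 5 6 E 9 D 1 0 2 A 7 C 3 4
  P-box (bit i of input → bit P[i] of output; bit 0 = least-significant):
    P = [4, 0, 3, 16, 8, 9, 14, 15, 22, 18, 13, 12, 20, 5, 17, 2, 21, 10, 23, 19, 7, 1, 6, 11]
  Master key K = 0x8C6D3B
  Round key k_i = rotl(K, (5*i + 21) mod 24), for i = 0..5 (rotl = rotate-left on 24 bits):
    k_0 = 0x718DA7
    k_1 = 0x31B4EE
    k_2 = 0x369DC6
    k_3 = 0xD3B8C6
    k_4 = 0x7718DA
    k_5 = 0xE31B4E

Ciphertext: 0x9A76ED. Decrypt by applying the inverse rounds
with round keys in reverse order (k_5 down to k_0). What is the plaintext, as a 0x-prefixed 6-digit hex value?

0x0E11B8

s_0 = ciphertext = 0x9A76ED
s_1 = InvRound(s_0, k_5) = 0x11E33B
s_2 = InvRound(s_1, k_4) = 0x78422A
s_3 = InvRound(s_2, k_3) = 0x775D5D
s_4 = InvRound(s_3, k_2) = 0xE998D2
s_5 = InvRound(s_4, k_1) = 0x051393
s_6 = InvRound(s_5, k_0) = 0x0E11B8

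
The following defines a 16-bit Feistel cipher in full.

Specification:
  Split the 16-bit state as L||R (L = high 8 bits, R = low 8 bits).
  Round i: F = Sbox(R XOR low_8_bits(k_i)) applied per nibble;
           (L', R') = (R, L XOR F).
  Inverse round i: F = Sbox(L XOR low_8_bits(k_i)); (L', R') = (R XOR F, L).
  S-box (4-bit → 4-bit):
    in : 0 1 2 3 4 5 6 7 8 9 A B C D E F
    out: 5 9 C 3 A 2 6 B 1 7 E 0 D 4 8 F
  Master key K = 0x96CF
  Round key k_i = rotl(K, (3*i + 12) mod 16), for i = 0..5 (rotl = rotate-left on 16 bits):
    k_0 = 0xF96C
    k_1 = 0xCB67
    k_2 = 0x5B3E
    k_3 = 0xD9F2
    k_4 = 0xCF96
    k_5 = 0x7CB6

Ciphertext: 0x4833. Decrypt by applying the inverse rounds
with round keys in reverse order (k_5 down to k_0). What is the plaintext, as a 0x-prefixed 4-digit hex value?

s_0 = ciphertext = 0x4833
s_1 = InvRound(s_0, k_5) = 0xCB48
s_2 = InvRound(s_1, k_4) = 0x6CCB
s_3 = InvRound(s_2, k_3) = 0xB36C
s_4 = InvRound(s_3, k_2) = 0x78B3
s_5 = InvRound(s_4, k_1) = 0x2C78
s_6 = InvRound(s_5, k_0) = 0xDD2C

0xDD2C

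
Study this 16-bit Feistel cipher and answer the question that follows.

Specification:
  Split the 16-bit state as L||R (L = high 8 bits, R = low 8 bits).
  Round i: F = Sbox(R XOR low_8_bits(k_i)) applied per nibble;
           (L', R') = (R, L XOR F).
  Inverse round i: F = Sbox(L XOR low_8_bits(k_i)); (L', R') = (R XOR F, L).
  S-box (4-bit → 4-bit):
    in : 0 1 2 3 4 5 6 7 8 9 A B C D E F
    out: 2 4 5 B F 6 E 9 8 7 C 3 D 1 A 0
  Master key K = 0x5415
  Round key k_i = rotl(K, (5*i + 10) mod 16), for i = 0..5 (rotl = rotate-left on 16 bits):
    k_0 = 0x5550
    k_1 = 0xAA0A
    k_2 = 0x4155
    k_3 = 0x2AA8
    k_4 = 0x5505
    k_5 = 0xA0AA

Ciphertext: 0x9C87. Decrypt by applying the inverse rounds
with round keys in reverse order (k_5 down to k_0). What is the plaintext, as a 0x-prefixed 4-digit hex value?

s_0 = ciphertext = 0x9C87
s_1 = InvRound(s_0, k_5) = 0x399C
s_2 = InvRound(s_1, k_4) = 0x2139
s_3 = InvRound(s_2, k_3) = 0xBE21
s_4 = InvRound(s_3, k_2) = 0x82BE
s_5 = InvRound(s_4, k_1) = 0x3682
s_6 = InvRound(s_5, k_0) = 0x6C36

0x6C36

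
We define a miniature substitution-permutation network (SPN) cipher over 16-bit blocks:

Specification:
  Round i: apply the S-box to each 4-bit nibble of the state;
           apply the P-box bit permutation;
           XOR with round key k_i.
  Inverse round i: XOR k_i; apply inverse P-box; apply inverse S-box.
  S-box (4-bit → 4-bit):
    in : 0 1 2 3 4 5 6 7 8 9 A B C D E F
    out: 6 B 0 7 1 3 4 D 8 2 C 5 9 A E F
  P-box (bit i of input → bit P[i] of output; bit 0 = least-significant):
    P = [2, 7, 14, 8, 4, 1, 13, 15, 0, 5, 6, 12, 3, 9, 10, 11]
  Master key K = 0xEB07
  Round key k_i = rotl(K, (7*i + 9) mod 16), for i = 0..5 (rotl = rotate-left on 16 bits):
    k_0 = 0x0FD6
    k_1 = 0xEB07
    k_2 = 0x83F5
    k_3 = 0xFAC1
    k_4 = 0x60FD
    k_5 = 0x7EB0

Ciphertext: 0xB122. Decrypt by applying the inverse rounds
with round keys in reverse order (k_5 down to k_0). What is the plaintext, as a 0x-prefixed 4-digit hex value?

0x7501

s_0 = ciphertext = 0xB122
s_1 = InvRound(s_0, k_5) = 0xE21E
s_2 = InvRound(s_1, k_4) = 0x93D9
s_3 = InvRound(s_2, k_3) = 0xC2BA
s_4 = InvRound(s_3, k_2) = 0x4B97
s_5 = InvRound(s_4, k_1) = 0x2279
s_6 = InvRound(s_5, k_0) = 0x7501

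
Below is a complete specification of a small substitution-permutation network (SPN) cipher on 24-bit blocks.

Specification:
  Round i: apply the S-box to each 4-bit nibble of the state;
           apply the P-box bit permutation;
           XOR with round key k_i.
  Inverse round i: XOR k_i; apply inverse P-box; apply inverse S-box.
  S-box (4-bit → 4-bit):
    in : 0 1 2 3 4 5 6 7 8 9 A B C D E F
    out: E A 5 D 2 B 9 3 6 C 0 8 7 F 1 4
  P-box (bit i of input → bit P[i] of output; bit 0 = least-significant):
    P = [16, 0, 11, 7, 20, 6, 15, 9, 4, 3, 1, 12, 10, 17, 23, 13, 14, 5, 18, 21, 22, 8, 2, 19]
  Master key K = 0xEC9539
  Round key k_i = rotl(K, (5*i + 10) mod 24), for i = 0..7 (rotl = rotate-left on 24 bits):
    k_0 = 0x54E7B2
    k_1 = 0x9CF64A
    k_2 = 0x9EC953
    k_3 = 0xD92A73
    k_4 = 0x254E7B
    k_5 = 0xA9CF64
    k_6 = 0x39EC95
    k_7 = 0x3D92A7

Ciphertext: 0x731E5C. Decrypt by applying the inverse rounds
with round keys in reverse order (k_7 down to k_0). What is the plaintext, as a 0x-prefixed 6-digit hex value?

0x5CBCA1

s_0 = ciphertext = 0x731E5C
s_1 = InvRound(s_0, k_7) = 0x687C80
s_2 = InvRound(s_1, k_6) = 0x2AA627
s_3 = InvRound(s_2, k_5) = 0x4E0F4C
s_4 = InvRound(s_3, k_4) = 0xD542A7
s_5 = InvRound(s_4, k_3) = 0x92BE49
s_6 = InvRound(s_5, k_2) = 0x126DBA
s_7 = InvRound(s_6, k_1) = 0x188609
s_8 = InvRound(s_7, k_0) = 0x5CBCA1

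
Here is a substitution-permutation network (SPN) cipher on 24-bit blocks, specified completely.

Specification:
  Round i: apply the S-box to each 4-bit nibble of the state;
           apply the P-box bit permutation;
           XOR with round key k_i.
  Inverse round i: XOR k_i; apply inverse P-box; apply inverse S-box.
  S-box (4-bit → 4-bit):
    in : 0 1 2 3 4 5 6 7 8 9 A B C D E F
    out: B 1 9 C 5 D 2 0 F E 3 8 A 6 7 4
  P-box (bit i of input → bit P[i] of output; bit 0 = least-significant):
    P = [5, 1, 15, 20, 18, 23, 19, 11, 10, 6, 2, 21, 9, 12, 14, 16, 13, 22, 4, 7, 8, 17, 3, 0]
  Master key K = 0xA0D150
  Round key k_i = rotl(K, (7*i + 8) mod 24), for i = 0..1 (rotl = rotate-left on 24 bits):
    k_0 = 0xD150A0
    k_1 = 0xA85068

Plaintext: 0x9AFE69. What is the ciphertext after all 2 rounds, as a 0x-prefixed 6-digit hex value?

0x27D5FD

s_0 = plaintext = 0x9AFE69
s_1 = Round(s_0, k_0) = 0x03B4EF
s_2 = Round(s_1, k_1) = 0x27D5FD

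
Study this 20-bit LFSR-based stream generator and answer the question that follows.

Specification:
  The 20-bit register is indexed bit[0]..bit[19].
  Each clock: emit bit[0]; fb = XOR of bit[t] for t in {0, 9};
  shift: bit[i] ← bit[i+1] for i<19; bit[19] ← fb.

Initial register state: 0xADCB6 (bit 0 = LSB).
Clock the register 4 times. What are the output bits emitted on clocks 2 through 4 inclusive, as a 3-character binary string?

110

reg_0 = 0xADCB6
clock 1: out=0, reg = 0x56E5B
clock 2: out=1, reg = 0x2B72D
clock 3: out=1, reg = 0x15B96
clock 4: out=0, reg = 0x8ADCB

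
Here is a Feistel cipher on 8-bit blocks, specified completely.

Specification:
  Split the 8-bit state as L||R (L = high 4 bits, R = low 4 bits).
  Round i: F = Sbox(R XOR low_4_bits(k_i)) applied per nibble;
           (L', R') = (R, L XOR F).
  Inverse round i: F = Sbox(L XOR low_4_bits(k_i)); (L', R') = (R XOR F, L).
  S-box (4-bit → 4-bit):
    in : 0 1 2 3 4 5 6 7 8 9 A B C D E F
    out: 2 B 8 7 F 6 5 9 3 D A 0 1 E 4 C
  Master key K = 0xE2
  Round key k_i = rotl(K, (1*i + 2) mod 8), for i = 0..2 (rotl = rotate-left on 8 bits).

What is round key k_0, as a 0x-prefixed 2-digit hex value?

0x8B

K = 0xE2
k_0 = rotl(K, (1*0+2) mod 8) = rotl(K, 2) = 0x8B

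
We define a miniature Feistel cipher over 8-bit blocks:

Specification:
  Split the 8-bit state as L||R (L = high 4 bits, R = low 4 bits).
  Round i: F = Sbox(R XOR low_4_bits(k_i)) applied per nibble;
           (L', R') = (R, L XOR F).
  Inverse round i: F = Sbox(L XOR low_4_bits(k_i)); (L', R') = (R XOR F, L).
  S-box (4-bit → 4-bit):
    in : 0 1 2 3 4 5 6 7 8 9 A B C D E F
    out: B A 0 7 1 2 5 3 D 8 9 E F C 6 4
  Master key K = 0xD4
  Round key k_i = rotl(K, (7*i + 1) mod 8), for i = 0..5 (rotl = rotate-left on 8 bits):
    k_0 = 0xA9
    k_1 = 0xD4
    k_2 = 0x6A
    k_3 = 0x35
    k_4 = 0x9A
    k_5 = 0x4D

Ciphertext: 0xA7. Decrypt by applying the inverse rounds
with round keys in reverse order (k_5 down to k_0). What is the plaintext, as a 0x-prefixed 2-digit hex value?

s_0 = ciphertext = 0xA7
s_1 = InvRound(s_0, k_5) = 0x4A
s_2 = InvRound(s_1, k_4) = 0xC4
s_3 = InvRound(s_2, k_3) = 0xCC
s_4 = InvRound(s_3, k_2) = 0x9C
s_5 = InvRound(s_4, k_1) = 0x09
s_6 = InvRound(s_5, k_0) = 0x10

0x10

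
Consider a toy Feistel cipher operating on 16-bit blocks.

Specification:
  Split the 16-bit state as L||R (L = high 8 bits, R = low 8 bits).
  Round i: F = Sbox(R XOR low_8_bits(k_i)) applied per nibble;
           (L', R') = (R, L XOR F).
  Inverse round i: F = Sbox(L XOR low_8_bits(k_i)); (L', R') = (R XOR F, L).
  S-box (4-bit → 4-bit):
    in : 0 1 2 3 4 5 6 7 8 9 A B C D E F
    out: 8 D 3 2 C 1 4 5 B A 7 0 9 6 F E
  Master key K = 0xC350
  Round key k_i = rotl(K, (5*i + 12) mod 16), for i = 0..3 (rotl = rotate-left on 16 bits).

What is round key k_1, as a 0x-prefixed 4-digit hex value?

0x86A1

K = 0xC350
k_0 = rotl(K, (5*0+12) mod 16) = rotl(K, 12) = 0x0C35
k_1 = rotl(K, (5*1+12) mod 16) = rotl(K, 1) = 0x86A1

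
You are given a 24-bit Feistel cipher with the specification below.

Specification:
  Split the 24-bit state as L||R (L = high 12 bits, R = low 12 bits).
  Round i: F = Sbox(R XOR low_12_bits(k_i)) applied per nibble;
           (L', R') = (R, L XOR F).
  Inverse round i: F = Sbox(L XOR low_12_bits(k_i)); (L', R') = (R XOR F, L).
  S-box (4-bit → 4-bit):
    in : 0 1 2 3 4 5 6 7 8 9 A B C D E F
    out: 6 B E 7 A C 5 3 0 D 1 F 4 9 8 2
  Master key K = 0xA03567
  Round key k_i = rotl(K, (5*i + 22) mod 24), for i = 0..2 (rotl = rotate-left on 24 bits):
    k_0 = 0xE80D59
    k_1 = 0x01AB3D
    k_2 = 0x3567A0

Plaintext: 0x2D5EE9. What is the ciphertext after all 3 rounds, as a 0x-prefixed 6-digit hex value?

0x651E08

s_0 = plaintext = 0x2D5EE9
s_1 = Round(s_0, k_0) = 0xEE9523
s_2 = Round(s_1, k_1) = 0x523651
s_3 = Round(s_2, k_2) = 0x651E08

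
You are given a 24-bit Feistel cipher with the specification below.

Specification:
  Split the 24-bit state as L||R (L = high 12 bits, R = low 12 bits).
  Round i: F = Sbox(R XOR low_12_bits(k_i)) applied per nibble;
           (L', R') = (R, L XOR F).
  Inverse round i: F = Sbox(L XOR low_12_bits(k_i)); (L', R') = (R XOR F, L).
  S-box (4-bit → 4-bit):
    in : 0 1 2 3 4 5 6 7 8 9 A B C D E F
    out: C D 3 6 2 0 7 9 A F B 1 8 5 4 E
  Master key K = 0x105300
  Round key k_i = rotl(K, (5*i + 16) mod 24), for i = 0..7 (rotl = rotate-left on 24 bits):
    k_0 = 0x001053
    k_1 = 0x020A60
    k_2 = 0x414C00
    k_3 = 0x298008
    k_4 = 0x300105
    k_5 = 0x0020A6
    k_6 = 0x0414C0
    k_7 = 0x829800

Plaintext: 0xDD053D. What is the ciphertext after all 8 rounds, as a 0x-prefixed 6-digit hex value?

s_0 = plaintext = 0xDD053D
s_1 = Round(s_0, k_0) = 0x53DDA4
s_2 = Round(s_1, k_1) = 0xDA4CBF
s_3 = Round(s_2, k_2) = 0xCBF1BA
s_4 = Round(s_3, k_3) = 0x1BA1AC
s_5 = Round(s_4, k_4) = 0x1ACD05
s_6 = Round(s_5, k_5) = 0xD0541A
s_7 = Round(s_6, k_6) = 0x41A15E
s_8 = Round(s_7, k_7) = 0x15EB1E

0x15EB1E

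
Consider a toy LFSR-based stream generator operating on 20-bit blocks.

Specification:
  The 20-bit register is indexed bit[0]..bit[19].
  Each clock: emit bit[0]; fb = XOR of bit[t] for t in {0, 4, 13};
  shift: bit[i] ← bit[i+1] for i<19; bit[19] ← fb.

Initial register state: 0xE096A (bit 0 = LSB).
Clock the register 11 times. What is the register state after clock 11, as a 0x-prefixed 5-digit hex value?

reg_0 = 0xE096A
clock 1: out=0, reg = 0x704B5
clock 2: out=1, reg = 0x3825A
clock 3: out=0, reg = 0x9C12D
clock 4: out=1, reg = 0xCE096
clock 5: out=0, reg = 0x6704B
clock 6: out=1, reg = 0x33825
clock 7: out=1, reg = 0x19C12
clock 8: out=0, reg = 0x8CE09
clock 9: out=1, reg = 0xC6704
clock 10: out=0, reg = 0xE3382
clock 11: out=0, reg = 0xF19C1

0xF19C1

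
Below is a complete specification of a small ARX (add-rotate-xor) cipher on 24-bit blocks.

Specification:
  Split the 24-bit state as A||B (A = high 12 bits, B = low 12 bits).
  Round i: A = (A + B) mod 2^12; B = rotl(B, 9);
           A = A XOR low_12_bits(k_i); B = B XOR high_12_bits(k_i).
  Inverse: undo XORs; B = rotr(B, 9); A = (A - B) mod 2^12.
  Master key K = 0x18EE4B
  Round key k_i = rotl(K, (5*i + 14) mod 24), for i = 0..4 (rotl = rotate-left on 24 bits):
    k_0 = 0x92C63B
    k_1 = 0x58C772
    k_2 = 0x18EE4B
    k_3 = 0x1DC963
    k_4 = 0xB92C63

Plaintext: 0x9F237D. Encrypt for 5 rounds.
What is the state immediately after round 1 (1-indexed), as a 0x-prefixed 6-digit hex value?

0xB54343

s_0 = plaintext = 0x9F237D
s_1 = Round(s_0, k_0) = 0xB54343
s_2 = Round(s_1, k_1) = 0x9E53E4
s_3 = Round(s_2, k_2) = 0x3829F2
s_4 = Round(s_3, k_3) = 0x4174E2
s_5 = Round(s_4, k_4) = 0x49AF0E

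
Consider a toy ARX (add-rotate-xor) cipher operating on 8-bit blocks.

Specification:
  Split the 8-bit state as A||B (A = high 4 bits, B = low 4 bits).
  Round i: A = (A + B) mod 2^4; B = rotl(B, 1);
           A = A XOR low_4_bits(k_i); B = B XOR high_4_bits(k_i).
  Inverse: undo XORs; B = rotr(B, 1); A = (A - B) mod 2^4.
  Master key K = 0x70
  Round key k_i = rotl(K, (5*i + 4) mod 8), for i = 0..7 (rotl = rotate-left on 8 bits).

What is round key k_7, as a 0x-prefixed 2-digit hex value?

K = 0x70
k_0 = rotl(K, (5*0+4) mod 8) = rotl(K, 4) = 0x07
k_1 = rotl(K, (5*1+4) mod 8) = rotl(K, 1) = 0xE0
k_2 = rotl(K, (5*2+4) mod 8) = rotl(K, 6) = 0x1C
k_3 = rotl(K, (5*3+4) mod 8) = rotl(K, 3) = 0x83
k_4 = rotl(K, (5*4+4) mod 8) = rotl(K, 0) = 0x70
k_5 = rotl(K, (5*5+4) mod 8) = rotl(K, 5) = 0x0E
k_6 = rotl(K, (5*6+4) mod 8) = rotl(K, 2) = 0xC1
k_7 = rotl(K, (5*7+4) mod 8) = rotl(K, 7) = 0x38

0x38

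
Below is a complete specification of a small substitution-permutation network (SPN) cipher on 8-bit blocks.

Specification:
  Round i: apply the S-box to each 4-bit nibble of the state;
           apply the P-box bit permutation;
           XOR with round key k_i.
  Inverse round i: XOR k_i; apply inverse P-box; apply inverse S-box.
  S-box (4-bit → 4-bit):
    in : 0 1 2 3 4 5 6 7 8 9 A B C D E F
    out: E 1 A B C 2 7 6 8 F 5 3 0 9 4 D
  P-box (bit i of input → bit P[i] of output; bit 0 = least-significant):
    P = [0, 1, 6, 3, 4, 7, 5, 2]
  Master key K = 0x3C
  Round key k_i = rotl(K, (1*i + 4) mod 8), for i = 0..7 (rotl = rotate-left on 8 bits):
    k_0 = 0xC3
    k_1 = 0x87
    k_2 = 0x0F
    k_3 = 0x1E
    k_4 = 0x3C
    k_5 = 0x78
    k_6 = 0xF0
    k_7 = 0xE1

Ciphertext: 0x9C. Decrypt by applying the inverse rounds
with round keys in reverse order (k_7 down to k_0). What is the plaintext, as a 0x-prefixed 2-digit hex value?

s_0 = ciphertext = 0x9C
s_1 = InvRound(s_0, k_7) = 0xFF
s_2 = InvRound(s_1, k_6) = 0x83
s_3 = InvRound(s_2, k_5) = 0x69
s_4 = InvRound(s_3, k_4) = 0xDA
s_5 = InvRound(s_4, k_3) = 0x2E
s_6 = InvRound(s_5, k_2) = 0xE1
s_7 = InvRound(s_6, k_1) = 0x47
s_8 = InvRound(s_7, k_0) = 0x2C

0x2C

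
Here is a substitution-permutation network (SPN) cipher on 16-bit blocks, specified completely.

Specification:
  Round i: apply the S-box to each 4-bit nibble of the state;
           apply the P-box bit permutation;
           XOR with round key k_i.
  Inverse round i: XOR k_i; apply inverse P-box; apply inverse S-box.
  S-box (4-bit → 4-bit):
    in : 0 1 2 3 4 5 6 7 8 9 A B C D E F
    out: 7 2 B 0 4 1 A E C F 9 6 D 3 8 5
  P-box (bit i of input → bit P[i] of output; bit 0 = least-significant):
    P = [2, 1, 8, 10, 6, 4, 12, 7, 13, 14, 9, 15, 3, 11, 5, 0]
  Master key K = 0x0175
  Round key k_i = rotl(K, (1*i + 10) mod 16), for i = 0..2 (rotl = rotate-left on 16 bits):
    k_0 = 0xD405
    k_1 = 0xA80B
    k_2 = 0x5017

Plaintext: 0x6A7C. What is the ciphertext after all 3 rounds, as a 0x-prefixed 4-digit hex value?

s_0 = plaintext = 0x6A7C
s_1 = Round(s_0, k_0) = 0x6990
s_2 = Round(s_1, k_1) = 0x53DC
s_3 = Round(s_2, k_2) = 0x554B

0x554B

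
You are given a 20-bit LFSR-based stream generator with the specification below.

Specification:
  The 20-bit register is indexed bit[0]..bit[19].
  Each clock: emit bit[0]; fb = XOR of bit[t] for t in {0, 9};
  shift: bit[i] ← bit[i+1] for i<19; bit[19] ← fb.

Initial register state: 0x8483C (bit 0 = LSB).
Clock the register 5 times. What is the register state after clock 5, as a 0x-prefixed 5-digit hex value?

reg_0 = 0x8483C
clock 1: out=0, reg = 0x4241E
clock 2: out=0, reg = 0x2120F
clock 3: out=1, reg = 0x10907
clock 4: out=1, reg = 0x88483
clock 5: out=1, reg = 0xC4241

0xC4241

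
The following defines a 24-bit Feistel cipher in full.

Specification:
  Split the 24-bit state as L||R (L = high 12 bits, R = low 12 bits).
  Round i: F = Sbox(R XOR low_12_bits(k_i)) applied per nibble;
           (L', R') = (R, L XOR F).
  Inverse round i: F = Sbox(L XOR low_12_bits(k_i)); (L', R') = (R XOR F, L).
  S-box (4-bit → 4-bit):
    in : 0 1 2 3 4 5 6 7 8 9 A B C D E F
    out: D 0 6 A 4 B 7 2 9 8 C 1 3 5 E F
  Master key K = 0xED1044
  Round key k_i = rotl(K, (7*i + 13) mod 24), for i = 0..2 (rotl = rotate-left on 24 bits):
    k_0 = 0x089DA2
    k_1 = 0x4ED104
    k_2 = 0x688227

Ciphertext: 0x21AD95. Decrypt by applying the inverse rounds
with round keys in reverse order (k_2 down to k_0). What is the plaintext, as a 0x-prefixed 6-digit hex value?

0xF332BE

s_0 = ciphertext = 0x21AD95
s_1 = InvRound(s_0, k_2) = 0x03021A
s_2 = InvRound(s_1, k_1) = 0x2BE030
s_3 = InvRound(s_2, k_0) = 0xF332BE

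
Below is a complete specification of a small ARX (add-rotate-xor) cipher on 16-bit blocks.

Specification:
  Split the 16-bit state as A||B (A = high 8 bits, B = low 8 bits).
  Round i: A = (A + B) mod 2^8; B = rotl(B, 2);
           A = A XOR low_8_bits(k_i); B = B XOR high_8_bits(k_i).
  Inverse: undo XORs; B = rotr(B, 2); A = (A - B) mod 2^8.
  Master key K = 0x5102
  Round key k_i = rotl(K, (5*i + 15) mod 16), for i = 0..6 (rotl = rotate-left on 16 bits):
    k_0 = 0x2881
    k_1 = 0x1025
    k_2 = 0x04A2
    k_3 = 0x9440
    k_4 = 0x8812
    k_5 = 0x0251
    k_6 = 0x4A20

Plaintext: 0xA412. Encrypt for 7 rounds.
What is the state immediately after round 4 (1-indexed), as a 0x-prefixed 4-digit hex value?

s_0 = plaintext = 0xA412
s_1 = Round(s_0, k_0) = 0x3760
s_2 = Round(s_1, k_1) = 0xB291
s_3 = Round(s_2, k_2) = 0xE142
s_4 = Round(s_3, k_3) = 0x639D
s_5 = Round(s_4, k_4) = 0x12FE
s_6 = Round(s_5, k_5) = 0x41F9
s_7 = Round(s_6, k_6) = 0x1AAD

0x639D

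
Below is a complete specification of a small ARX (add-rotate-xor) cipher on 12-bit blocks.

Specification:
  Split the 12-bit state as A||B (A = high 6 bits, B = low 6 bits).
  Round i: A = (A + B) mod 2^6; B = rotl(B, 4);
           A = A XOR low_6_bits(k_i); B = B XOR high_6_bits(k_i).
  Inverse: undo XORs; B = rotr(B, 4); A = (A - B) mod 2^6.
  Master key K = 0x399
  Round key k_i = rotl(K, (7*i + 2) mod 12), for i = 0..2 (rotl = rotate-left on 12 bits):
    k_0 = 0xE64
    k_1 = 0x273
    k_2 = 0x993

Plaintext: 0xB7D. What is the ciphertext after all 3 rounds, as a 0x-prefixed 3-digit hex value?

s_0 = plaintext = 0xB7D
s_1 = Round(s_0, k_0) = 0x3A6
s_2 = Round(s_1, k_1) = 0x1E0
s_3 = Round(s_2, k_2) = 0xD2E

0xD2E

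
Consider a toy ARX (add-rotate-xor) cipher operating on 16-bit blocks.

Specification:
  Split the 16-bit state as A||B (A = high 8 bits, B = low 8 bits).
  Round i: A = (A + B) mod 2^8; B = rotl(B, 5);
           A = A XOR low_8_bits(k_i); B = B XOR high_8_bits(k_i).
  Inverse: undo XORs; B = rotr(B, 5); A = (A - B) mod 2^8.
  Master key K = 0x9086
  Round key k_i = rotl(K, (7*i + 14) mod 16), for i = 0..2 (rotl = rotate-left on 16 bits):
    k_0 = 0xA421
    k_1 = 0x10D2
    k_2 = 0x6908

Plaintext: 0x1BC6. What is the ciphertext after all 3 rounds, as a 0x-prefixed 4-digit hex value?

0x859A

s_0 = plaintext = 0x1BC6
s_1 = Round(s_0, k_0) = 0xC07C
s_2 = Round(s_1, k_1) = 0xEE9F
s_3 = Round(s_2, k_2) = 0x859A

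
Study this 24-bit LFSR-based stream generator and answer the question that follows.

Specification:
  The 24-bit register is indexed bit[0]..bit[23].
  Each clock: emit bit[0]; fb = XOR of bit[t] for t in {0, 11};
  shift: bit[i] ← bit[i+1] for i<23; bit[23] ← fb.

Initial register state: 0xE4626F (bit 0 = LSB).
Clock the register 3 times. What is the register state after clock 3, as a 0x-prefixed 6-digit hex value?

reg_0 = 0xE4626F
clock 1: out=1, reg = 0xF23137
clock 2: out=1, reg = 0xF9189B
clock 3: out=1, reg = 0x7C8C4D

0x7C8C4D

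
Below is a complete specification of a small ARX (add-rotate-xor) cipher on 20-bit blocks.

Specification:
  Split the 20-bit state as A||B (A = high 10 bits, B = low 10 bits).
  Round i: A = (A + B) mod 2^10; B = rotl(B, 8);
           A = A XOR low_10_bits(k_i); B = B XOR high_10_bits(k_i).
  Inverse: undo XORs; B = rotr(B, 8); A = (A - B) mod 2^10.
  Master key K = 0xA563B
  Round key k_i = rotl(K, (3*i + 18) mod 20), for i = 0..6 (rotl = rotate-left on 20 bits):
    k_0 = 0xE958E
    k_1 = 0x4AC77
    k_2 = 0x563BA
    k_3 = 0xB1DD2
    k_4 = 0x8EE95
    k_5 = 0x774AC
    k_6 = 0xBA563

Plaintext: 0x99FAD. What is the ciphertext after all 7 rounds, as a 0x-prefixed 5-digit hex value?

0x1BFDF

s_0 = plaintext = 0x99FAD
s_1 = Round(s_0, k_0) = 0xE6A4E
s_2 = Round(s_1, k_1) = 0x67FB8
s_3 = Round(s_2, k_2) = 0xBB5B6
s_4 = Round(s_3, k_3) = 0x5C4AA
s_5 = Round(s_4, k_4) = 0x23811
s_6 = Round(s_5, k_5) = 0x0CCD9
s_7 = Round(s_6, k_6) = 0x1BFDF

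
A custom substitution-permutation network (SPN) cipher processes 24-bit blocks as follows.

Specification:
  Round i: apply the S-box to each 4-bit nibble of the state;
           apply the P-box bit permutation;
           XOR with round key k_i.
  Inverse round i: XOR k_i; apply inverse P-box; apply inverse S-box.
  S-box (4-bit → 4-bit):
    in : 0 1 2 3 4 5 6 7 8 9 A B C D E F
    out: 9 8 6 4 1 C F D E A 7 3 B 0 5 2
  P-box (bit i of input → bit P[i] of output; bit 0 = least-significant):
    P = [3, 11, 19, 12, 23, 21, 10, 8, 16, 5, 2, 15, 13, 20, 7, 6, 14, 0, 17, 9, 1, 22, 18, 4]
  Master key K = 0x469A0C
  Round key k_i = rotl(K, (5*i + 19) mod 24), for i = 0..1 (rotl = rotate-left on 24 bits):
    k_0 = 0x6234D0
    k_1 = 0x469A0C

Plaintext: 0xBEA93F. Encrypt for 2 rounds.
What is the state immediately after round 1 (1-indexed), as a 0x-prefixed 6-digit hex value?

s_0 = plaintext = 0xBEA93F
s_1 = Round(s_0, k_0) = 0x30D872
s_2 = Round(s_1, k_1) = 0xCA5528

0x30D872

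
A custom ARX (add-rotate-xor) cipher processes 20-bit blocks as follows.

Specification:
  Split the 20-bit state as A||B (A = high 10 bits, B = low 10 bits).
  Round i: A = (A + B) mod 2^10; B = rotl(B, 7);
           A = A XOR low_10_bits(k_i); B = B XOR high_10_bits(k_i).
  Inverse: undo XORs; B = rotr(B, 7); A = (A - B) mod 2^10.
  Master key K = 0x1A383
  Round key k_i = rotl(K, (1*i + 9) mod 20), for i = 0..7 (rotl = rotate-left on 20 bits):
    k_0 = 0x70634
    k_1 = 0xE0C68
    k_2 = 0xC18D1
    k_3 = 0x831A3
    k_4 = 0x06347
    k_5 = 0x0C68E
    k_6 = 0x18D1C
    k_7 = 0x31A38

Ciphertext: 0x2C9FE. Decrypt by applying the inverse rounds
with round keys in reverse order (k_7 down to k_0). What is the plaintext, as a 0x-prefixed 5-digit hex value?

0xACA0C

s_0 = ciphertext = 0x2C9FE
s_1 = InvRound(s_0, k_7) = 0x321C2
s_2 = InvRound(s_1, k_6) = 0x3250B
s_3 = InvRound(s_2, k_5) = 0x1D5D2
s_4 = InvRound(s_3, k_4) = 0x37E53
s_5 = InvRound(s_4, k_3) = 0xA12F8
s_6 = InvRound(s_5, k_2) = 0x98BF3
s_7 = InvRound(s_6, k_1) = 0xA2B80
s_8 = InvRound(s_7, k_0) = 0xACA0C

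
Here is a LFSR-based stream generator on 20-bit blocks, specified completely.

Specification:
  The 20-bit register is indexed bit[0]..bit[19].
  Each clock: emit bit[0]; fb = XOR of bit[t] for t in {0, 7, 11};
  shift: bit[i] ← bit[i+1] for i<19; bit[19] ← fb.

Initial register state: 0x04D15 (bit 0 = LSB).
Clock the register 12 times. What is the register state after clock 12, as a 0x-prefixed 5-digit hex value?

reg_0 = 0x04D15
clock 1: out=1, reg = 0x0268A
clock 2: out=0, reg = 0x81345
clock 3: out=1, reg = 0xC09A2
clock 4: out=0, reg = 0x604D1
clock 5: out=1, reg = 0x30268
clock 6: out=0, reg = 0x18134
clock 7: out=0, reg = 0x0C09A
clock 8: out=0, reg = 0x8604D
clock 9: out=1, reg = 0xC3026
clock 10: out=0, reg = 0x61813
clock 11: out=1, reg = 0x30C09
clock 12: out=1, reg = 0x18604

0x18604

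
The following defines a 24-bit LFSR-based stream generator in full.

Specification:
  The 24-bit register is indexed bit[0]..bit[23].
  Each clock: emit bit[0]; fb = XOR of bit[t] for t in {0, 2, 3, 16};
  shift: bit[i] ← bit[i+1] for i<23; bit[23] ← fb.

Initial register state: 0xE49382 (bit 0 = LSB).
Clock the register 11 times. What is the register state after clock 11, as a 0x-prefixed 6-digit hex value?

0x7EDC92

reg_0 = 0xE49382
clock 1: out=0, reg = 0x7249C1
clock 2: out=1, reg = 0xB924E0
clock 3: out=0, reg = 0xDC9270
clock 4: out=0, reg = 0x6E4938
clock 5: out=0, reg = 0xB7249C
clock 6: out=0, reg = 0xDB924E
clock 7: out=0, reg = 0xEDC927
clock 8: out=1, reg = 0xF6E493
clock 9: out=1, reg = 0xFB7249
clock 10: out=1, reg = 0xFDB924
clock 11: out=0, reg = 0x7EDC92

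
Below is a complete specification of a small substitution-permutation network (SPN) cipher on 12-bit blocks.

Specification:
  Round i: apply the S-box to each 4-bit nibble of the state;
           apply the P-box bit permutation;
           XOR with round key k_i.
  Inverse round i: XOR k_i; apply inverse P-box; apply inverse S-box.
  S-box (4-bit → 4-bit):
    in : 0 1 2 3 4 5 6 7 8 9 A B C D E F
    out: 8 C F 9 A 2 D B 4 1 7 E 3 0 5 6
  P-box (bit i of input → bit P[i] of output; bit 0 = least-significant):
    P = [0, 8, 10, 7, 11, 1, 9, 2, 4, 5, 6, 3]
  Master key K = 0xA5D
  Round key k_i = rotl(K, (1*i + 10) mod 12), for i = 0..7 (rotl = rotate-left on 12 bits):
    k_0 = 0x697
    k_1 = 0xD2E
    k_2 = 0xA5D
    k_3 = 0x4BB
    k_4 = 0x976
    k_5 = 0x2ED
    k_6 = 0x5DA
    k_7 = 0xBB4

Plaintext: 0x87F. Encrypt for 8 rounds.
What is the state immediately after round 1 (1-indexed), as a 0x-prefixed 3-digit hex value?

0xBD1

s_0 = plaintext = 0x87F
s_1 = Round(s_0, k_0) = 0xBD1
s_2 = Round(s_1, k_1) = 0x9C6
s_3 = Round(s_2, k_2) = 0x6CE
s_4 = Round(s_3, k_3) = 0x8E0
s_5 = Round(s_4, k_4) = 0x3B6
s_6 = Round(s_5, k_5) = 0x472
s_7 = Round(s_6, k_6) = 0x875
s_8 = Round(s_7, k_7) = 0x2F2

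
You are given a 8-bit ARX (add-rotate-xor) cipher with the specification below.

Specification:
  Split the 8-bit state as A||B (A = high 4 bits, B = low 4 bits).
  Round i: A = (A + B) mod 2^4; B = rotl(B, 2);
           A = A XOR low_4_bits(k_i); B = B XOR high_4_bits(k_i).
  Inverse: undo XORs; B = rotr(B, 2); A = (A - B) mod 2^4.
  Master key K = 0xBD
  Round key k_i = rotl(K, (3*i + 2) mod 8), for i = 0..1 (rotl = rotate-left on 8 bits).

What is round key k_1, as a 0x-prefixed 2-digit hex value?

0xB7

K = 0xBD
k_0 = rotl(K, (3*0+2) mod 8) = rotl(K, 2) = 0xF6
k_1 = rotl(K, (3*1+2) mod 8) = rotl(K, 5) = 0xB7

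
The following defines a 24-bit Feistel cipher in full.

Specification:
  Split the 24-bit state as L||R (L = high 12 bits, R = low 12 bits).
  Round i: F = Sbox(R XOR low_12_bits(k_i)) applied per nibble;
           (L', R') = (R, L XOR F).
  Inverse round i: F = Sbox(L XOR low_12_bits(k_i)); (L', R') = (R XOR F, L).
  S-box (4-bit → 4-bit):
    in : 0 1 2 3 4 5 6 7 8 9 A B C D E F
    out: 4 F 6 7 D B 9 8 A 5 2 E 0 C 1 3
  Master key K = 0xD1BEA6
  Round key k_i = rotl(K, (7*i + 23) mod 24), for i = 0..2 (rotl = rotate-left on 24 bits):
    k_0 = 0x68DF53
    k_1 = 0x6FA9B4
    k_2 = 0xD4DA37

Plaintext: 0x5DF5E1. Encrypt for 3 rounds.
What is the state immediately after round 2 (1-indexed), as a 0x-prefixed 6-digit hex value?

0x73944D

s_0 = plaintext = 0x5DF5E1
s_1 = Round(s_0, k_0) = 0x5E1739
s_2 = Round(s_1, k_1) = 0x73944D
s_3 = Round(s_2, k_2) = 0x44D6BB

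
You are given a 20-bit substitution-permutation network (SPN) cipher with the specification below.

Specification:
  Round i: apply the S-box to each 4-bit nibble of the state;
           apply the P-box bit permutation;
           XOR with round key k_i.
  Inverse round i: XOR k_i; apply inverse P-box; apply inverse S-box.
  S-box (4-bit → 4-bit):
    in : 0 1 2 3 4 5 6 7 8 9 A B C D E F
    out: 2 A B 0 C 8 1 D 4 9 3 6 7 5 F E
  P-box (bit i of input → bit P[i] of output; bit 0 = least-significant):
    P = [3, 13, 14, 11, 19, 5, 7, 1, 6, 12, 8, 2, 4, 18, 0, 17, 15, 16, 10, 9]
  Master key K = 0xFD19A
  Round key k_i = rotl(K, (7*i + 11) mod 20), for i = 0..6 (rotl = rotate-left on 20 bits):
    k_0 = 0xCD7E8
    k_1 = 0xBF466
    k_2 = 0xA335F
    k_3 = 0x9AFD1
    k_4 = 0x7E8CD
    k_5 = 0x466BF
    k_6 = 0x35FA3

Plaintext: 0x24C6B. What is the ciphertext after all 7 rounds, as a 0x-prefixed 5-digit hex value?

s_0 = plaintext = 0x24C6B
s_1 = Round(s_0, k_0) = 0x724A9
s_2 = Round(s_1, k_1) = 0x57B5A
s_3 = Round(s_2, k_2) = 0x80044
s_4 = Round(s_3, k_3) = 0xDF353
s_5 = Round(s_4, k_4) = 0x16CCE
s_6 = Round(s_5, k_5) = 0xD1D47
s_7 = Round(s_6, k_6) = 0x59269

0x59269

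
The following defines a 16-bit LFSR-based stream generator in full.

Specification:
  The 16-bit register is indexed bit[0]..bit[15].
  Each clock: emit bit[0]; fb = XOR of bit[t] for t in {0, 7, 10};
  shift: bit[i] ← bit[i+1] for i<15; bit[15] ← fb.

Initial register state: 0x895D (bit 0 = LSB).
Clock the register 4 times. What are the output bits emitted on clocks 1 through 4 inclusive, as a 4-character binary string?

1011

reg_0 = 0x895D
clock 1: out=1, reg = 0xC4AE
clock 2: out=0, reg = 0x6257
clock 3: out=1, reg = 0xB12B
clock 4: out=1, reg = 0xD895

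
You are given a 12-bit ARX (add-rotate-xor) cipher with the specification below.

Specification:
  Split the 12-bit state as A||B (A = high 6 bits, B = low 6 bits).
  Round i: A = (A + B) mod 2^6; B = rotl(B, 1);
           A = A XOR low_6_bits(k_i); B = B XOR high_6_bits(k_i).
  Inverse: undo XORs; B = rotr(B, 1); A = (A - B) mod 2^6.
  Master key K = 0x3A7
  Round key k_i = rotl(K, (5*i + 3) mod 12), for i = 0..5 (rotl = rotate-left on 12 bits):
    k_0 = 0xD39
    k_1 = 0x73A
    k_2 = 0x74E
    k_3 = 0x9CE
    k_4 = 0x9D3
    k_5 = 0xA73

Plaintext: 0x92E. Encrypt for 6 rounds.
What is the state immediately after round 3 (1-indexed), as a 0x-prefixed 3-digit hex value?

0xCC3

s_0 = plaintext = 0x92E
s_1 = Round(s_0, k_0) = 0xAE9
s_2 = Round(s_1, k_1) = 0xB8F
s_3 = Round(s_2, k_2) = 0xCC3
s_4 = Round(s_3, k_3) = 0xE21
s_5 = Round(s_4, k_4) = 0x2A4
s_6 = Round(s_5, k_5) = 0x760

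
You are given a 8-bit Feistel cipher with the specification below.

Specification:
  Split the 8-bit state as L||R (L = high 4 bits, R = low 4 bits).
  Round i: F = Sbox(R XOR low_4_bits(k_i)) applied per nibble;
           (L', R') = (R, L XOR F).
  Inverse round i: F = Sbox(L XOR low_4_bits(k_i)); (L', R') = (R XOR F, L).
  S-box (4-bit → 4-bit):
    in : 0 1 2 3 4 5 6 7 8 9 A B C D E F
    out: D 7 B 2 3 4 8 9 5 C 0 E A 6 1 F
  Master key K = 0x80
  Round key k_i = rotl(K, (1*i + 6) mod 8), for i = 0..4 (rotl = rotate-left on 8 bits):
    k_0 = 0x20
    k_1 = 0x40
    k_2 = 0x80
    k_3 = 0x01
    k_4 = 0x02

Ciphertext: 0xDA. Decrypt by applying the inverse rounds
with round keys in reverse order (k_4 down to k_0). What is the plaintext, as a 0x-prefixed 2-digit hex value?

s_0 = ciphertext = 0xDA
s_1 = InvRound(s_0, k_4) = 0x5D
s_2 = InvRound(s_1, k_3) = 0xE5
s_3 = InvRound(s_2, k_2) = 0x4E
s_4 = InvRound(s_3, k_1) = 0xD4
s_5 = InvRound(s_4, k_0) = 0x2D

0x2D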